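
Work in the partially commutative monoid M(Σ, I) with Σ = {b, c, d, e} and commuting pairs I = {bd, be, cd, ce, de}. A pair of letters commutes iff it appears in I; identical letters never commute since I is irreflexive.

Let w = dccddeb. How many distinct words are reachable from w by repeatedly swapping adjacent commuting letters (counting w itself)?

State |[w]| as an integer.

140

#0=d has no predecessor
#1=c has no predecessor
#2=c depends on [1:c]
#3=d depends on [0:d]
#4=d depends on [3:d]
#5=e has no predecessor
#6=b depends on [2:c]
sources: [0:d, 1:c, 5:e]
N(rest) = Σ N(rest − s) over sources s of rest; N(one piece) = 1:
  size 1 → [4]=1  [5]=1  [6]=1
  size 2 → [2,6]=1  [3,4]=1  [4,5]=2  [4,6]=2  [5,6]=2
  size 3 → [0,3,4]=1  [1,2,6]=1  [2,4,6]=3  [2,5,6]=3  [3,4,5]=3  [3,4,6]=3  [4,5,6]=6
  size 4 → [0,3,4,5]=4  [0,3,4,6]=4  [1,2,4,6]=4  [1,2,5,6]=4  [2,3,4,6]=6  [2,4,5,6]=12  [3,4,5,6]=12
  size 5 → [0,2,3,4,6]=10  [0,3,4,5,6]=20  [1,2,3,4,6]=10  [1,2,4,5,6]=20  [2,3,4,5,6]=30
  first=0(d) contributes 60
  first=1(c) contributes 60
  first=5(e) contributes 20
|[w]| = 140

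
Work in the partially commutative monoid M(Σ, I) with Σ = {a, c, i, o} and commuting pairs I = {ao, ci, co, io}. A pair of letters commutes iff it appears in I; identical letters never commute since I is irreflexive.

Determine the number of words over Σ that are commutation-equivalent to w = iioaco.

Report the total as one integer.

drop 0:i onto floor
drop 1:i onto {0:i}
drop 2:o onto floor
drop 3:a onto {1:i}
drop 4:c onto {3:a}
drop 5:o onto {2:o}
ground layer = {0:i, 2:o}
drop-orders for the pieces not yet dropped (sum over which currently-grounded one goes next):
  1 to go: {4} 1  {5} 1
  2 to go: {2,5} 1  {3,4} 1  {4,5} 2
  3 to go: {1,3,4} 1  {2,4,5} 3  {3,4,5} 3
  4 to go: {0,1,3,4} 1  {1,3,4,5} 4  {2,3,4,5} 6
  if 0:i drops first: 10 orders
  if 2:o drops first: 5 orders
heap linearizations: 15

15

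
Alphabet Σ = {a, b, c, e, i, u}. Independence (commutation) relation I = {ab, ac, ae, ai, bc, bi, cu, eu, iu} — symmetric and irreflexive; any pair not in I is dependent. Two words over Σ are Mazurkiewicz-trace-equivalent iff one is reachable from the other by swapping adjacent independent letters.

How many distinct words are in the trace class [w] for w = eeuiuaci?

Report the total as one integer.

piece 0:e — minimal
piece 1:e rests on {0:e}
piece 2:u — minimal
piece 3:i rests on {1:e}
piece 4:u rests on {2:u}
piece 5:a rests on {4:u}
piece 6:c rests on {3:i}
piece 7:i rests on {6:c}
minimal pieces: {0:e, 2:u}
ways to finish when only these pieces remain (= sum over removing one remaining piece with nothing left below it):
  1 left: {5}→1  {7}→1
  2 left: {4,5}→1  {5,7}→2  {6,7}→1
  3 left: {2,4,5}→1  {3,6,7}→1  {4,5,7}→3  {5,6,7}→3
  4 left: {1,3,6,7}→1  {2,4,5,7}→4  {3,5,6,7}→4  {4,5,6,7}→6
  5 left: {0,1,3,6,7}→1  {1,3,5,6,7}→5  {2,4,5,6,7}→10  {3,4,5,6,7}→10
  6 left: {0,1,3,5,6,7}→6  {1,3,4,5,6,7}→15  {2,3,4,5,6,7}→20
  placing 0:e first → 35 extensions
  placing 2:u first → 21 extensions
total linear extensions = 56

56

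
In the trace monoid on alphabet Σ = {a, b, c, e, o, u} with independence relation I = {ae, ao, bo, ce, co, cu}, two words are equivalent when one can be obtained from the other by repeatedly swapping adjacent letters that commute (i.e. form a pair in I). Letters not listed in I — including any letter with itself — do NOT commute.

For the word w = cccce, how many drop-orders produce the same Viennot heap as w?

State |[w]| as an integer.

drop 0:c onto floor
drop 1:c onto {0:c}
drop 2:c onto {1:c}
drop 3:c onto {2:c}
drop 4:e onto floor
ground layer = {0:c, 4:e}
drop-orders for the pieces not yet dropped (sum over which currently-grounded one goes next):
  1 to go: {3} 1  {4} 1
  2 to go: {2,3} 1  {3,4} 2
  3 to go: {1,2,3} 1  {2,3,4} 3
  if 0:c drops first: 4 orders
  if 4:e drops first: 1 orders
heap linearizations: 5

5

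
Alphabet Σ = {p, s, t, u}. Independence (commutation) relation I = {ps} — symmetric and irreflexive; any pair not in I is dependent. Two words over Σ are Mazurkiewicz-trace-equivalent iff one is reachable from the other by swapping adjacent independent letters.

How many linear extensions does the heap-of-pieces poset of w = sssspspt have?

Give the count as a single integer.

21

#0=s has no predecessor
#1=s depends on [0:s]
#2=s depends on [1:s]
#3=s depends on [2:s]
#4=p has no predecessor
#5=s depends on [3:s]
#6=p depends on [4:p]
#7=t depends on [5:s, 6:p]
sources: [0:s, 4:p]
N(rest) = Σ N(rest − s) over sources s of rest; N(one piece) = 1:
  size 1 → [7]=1
  size 2 → [5,7]=1  [6,7]=1
  size 3 → [3,5,7]=1  [4,6,7]=1  [5,6,7]=2
  size 4 → [2,3,5,7]=1  [3,5,6,7]=3  [4,5,6,7]=3
  size 5 → [1,2,3,5,7]=1  [2,3,5,6,7]=4  [3,4,5,6,7]=6
  size 6 → [0,1,2,3,5,7]=1  [1,2,3,5,6,7]=5  [2,3,4,5,6,7]=10
  first=0(s) contributes 15
  first=4(p) contributes 6
|[w]| = 21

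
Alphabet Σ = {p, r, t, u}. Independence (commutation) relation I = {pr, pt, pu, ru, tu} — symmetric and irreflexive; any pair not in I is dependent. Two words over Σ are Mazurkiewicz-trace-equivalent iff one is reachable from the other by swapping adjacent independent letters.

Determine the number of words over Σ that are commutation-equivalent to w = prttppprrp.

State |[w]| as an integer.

252

piece 0:p — minimal
piece 1:r — minimal
piece 2:t rests on {1:r}
piece 3:t rests on {2:t}
piece 4:p rests on {0:p}
piece 5:p rests on {4:p}
piece 6:p rests on {5:p}
piece 7:r rests on {3:t}
piece 8:r rests on {7:r}
piece 9:p rests on {6:p}
minimal pieces: {0:p, 1:r}
ways to finish when only these pieces remain (= sum over removing one remaining piece with nothing left below it):
  1 left: {8}→1  {9}→1
  2 left: {6,9}→1  {7,8}→1  {8,9}→2
  3 left: {3,7,8}→1  {5,6,9}→1  {6,8,9}→3  {7,8,9}→3
  4 left: {2,3,7,8}→1  {3,7,8,9}→4  {4,5,6,9}→1  {5,6,8,9}→4  {6,7,8,9}→6
  5 left: {0,4,5,6,9}→1  {1,2,3,7,8}→1  {2,3,7,8,9}→5  {3,6,7,8,9}→10  {4,5,6,8,9}→5  {5,6,7,8,9}→10
  6 left: {0,4,5,6,8,9}→6  {1,2,3,7,8,9}→6  {2,3,6,7,8,9}→15  {3,5,6,7,8,9}→20  {4,5,6,7,8,9}→15
  7 left: {0,4,5,6,7,8,9}→21  {1,2,3,6,7,8,9}→21  {2,3,5,6,7,8,9}→35  {3,4,5,6,7,8,9}→35
  8 left: {0,3,4,5,6,7,8,9}→56  {1,2,3,5,6,7,8,9}→56  {2,3,4,5,6,7,8,9}→70
  placing 0:p first → 126 extensions
  placing 1:r first → 126 extensions
total linear extensions = 252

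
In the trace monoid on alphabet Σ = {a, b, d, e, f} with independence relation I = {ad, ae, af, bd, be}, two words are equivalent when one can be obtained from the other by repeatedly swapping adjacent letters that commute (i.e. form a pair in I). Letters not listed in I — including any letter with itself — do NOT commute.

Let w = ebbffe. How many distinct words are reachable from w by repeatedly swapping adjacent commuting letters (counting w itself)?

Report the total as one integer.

3

piece 0:e — minimal
piece 1:b — minimal
piece 2:b rests on {1:b}
piece 3:f rests on {0:e, 2:b}
piece 4:f rests on {3:f}
piece 5:e rests on {4:f}
minimal pieces: {0:e, 1:b}
ways to finish when only these pieces remain (= sum over removing one remaining piece with nothing left below it):
  1 left: {5}→1
  2 left: {4,5}→1
  3 left: {3,4,5}→1
  4 left: {0,3,4,5}→1  {2,3,4,5}→1
  placing 0:e first → 1 extensions
  placing 1:b first → 2 extensions
total linear extensions = 3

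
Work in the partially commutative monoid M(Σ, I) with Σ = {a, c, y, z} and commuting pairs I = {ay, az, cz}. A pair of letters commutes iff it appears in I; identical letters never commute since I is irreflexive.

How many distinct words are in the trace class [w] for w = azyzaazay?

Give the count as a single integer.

126

0(a) covers ∅
1(z) covers ∅
2(y) covers 1:z
3(z) covers 2:y
4(a) covers 0:a
5(a) covers 4:a
6(z) covers 3:z
7(a) covers 5:a
8(y) covers 6:z
floor of heap: 0:a, 1:z
completions by unplaced set U, small U first (add the entries for U minus each lowest piece of U):
  |U|=1: {7}:1  {8}:1
  |U|=2: {5,7}:1  {6,8}:1  {7,8}:2
  |U|=3: {3,6,8}:1  {4,5,7}:1  {5,7,8}:3  {6,7,8}:3
  |U|=4: {0,4,5,7}:1  {2,3,6,8}:1  {3,6,7,8}:4  {4,5,7,8}:4  {5,6,7,8}:6
  |U|=5: {0,4,5,7,8}:5  {1,2,3,6,8}:1  {2,3,6,7,8}:5  {3,5,6,7,8}:10  {4,5,6,7,8}:10
  |U|=6: {0,4,5,6,7,8}:15  {1,2,3,6,7,8}:6  {2,3,5,6,7,8}:15  {3,4,5,6,7,8}:20
  |U|=7: {0,3,4,5,6,7,8}:35  {1,2,3,5,6,7,8}:21  {2,3,4,5,6,7,8}:35
  start at 0(a): 56
  start at 1(z): 70
sum over floor = 126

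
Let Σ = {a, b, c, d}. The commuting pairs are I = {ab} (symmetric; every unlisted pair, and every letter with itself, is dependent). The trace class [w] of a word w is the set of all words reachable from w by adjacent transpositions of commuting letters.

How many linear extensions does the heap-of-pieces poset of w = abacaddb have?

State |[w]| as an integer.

drop 0:a onto floor
drop 1:b onto floor
drop 2:a onto {0:a}
drop 3:c onto {1:b, 2:a}
drop 4:a onto {3:c}
drop 5:d onto {4:a}
drop 6:d onto {5:d}
drop 7:b onto {6:d}
ground layer = {0:a, 1:b}
drop-orders for the pieces not yet dropped (sum over which currently-grounded one goes next):
  1 to go: {7} 1
  2 to go: {6,7} 1
  3 to go: {5,6,7} 1
  4 to go: {4,5,6,7} 1
  5 to go: {3,4,5,6,7} 1
  6 to go: {1,3,4,5,6,7} 1  {2,3,4,5,6,7} 1
  if 0:a drops first: 2 orders
  if 1:b drops first: 1 orders
heap linearizations: 3

3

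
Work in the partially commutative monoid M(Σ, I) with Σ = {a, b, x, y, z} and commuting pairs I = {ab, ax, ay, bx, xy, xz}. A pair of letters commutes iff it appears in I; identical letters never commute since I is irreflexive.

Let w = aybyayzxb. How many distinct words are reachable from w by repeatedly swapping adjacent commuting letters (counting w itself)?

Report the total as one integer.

0(a) covers ∅
1(y) covers ∅
2(b) covers 1:y
3(y) covers 2:b
4(a) covers 0:a
5(y) covers 3:y
6(z) covers 4:a, 5:y
7(x) covers ∅
8(b) covers 6:z
floor of heap: 0:a, 1:y, 7:x
completions by unplaced set U, small U first (add the entries for U minus each lowest piece of U):
  |U|=1: {7}:1  {8}:1
  |U|=2: {6,8}:1  {7,8}:2
  |U|=3: {4,6,8}:1  {5,6,8}:1  {6,7,8}:3
  |U|=4: {0,4,6,8}:1  {3,5,6,8}:1  {4,5,6,8}:2  {4,6,7,8}:4  {5,6,7,8}:4
  |U|=5: {0,4,5,6,8}:3  {0,4,6,7,8}:5  {2,3,5,6,8}:1  {3,4,5,6,8}:3  {3,5,6,7,8}:5  {4,5,6,7,8}:10
  |U|=6: {0,3,4,5,6,8}:6  {0,4,5,6,7,8}:18  {1,2,3,5,6,8}:1  {2,3,4,5,6,8}:4  {2,3,5,6,7,8}:6  {3,4,5,6,7,8}:18
  |U|=7: {0,2,3,4,5,6,8}:10  {0,3,4,5,6,7,8}:42  {1,2,3,4,5,6,8}:5  {1,2,3,5,6,7,8}:7  {2,3,4,5,6,7,8}:28
  start at 0(a): 40
  start at 1(y): 80
  start at 7(x): 15
sum over floor = 135

135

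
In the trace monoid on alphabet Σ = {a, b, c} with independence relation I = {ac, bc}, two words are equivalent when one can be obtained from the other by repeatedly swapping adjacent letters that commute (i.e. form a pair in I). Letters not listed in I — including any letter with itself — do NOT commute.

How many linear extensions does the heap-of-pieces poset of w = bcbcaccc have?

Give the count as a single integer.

56

#0=b has no predecessor
#1=c has no predecessor
#2=b depends on [0:b]
#3=c depends on [1:c]
#4=a depends on [2:b]
#5=c depends on [3:c]
#6=c depends on [5:c]
#7=c depends on [6:c]
sources: [0:b, 1:c]
N(rest) = Σ N(rest − s) over sources s of rest; N(one piece) = 1:
  size 1 → [4]=1  [7]=1
  size 2 → [2,4]=1  [4,7]=2  [6,7]=1
  size 3 → [0,2,4]=1  [2,4,7]=3  [4,6,7]=3  [5,6,7]=1
  size 4 → [0,2,4,7]=4  [2,4,6,7]=6  [3,5,6,7]=1  [4,5,6,7]=4
  size 5 → [0,2,4,6,7]=10  [1,3,5,6,7]=1  [2,4,5,6,7]=10  [3,4,5,6,7]=5
  size 6 → [0,2,4,5,6,7]=20  [1,3,4,5,6,7]=6  [2,3,4,5,6,7]=15
  first=0(b) contributes 21
  first=1(c) contributes 35
|[w]| = 56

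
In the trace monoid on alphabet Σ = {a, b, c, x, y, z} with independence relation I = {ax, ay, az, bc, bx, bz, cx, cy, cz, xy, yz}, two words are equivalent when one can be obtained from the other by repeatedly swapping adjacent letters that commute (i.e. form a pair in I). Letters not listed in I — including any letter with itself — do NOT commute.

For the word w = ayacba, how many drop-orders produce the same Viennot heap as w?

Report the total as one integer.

7

piece 0:a — minimal
piece 1:y — minimal
piece 2:a rests on {0:a}
piece 3:c rests on {2:a}
piece 4:b rests on {1:y, 2:a}
piece 5:a rests on {3:c, 4:b}
minimal pieces: {0:a, 1:y}
ways to finish when only these pieces remain (= sum over removing one remaining piece with nothing left below it):
  1 left: {5}→1
  2 left: {3,5}→1  {4,5}→1
  3 left: {1,4,5}→1  {3,4,5}→2
  4 left: {1,3,4,5}→3  {2,3,4,5}→2
  placing 0:a first → 5 extensions
  placing 1:y first → 2 extensions
total linear extensions = 7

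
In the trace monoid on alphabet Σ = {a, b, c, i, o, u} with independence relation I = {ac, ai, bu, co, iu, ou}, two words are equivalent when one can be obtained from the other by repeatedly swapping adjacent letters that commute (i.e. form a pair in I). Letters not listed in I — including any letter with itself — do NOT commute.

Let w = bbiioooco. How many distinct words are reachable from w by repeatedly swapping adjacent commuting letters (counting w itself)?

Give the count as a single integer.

5

#0=b has no predecessor
#1=b depends on [0:b]
#2=i depends on [1:b]
#3=i depends on [2:i]
#4=o depends on [3:i]
#5=o depends on [4:o]
#6=o depends on [5:o]
#7=c depends on [3:i]
#8=o depends on [6:o]
sources: [0:b]
N(rest) = Σ N(rest − s) over sources s of rest; N(one piece) = 1:
  size 1 → [7]=1  [8]=1
  size 2 → [6,8]=1  [7,8]=2
  size 3 → [5,6,8]=1  [6,7,8]=3
  size 4 → [4,5,6,8]=1  [5,6,7,8]=4
  size 5 → [4,5,6,7,8]=5
  size 6 → [3,4,5,6,7,8]=5
  size 7 → [2,3,4,5,6,7,8]=5
  first=0(b) contributes 5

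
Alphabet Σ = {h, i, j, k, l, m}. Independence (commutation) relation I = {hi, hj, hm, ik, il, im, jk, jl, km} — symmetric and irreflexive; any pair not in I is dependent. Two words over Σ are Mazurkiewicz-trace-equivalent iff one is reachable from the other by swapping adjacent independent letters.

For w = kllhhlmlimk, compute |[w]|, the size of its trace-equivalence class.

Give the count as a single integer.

drop 0:k onto floor
drop 1:l onto {0:k}
drop 2:l onto {1:l}
drop 3:h onto {2:l}
drop 4:h onto {3:h}
drop 5:l onto {4:h}
drop 6:m onto {5:l}
drop 7:l onto {6:m}
drop 8:i onto floor
drop 9:m onto {7:l}
drop 10:k onto {7:l}
ground layer = {0:k, 8:i}
drop-orders for the pieces not yet dropped (sum over which currently-grounded one goes next):
  1 to go: {8} 1  {9} 1  {10} 1
  2 to go: {8,9} 2  {8,10} 2  {9,10} 2
  3 to go: {7,9,10} 2  {8,9,10} 6
  4 to go: {6,7,9,10} 2  {7,8,9,10} 8
  5 to go: {5,6,7,9,10} 2  {6,7,8,9,10} 10
  6 to go: {4,5,6,7,9,10} 2  {5,6,7,8,9,10} 12
  7 to go: {3,4,5,6,7,9,10} 2  {4,5,6,7,8,9,10} 14
  8 to go: {2,3,4,5,6,7,9,10} 2  {3,4,5,6,7,8,9,10} 16
  9 to go: {1,2,3,4,5,6,7,9,10} 2  {2,3,4,5,6,7,8,9,10} 18
  if 0:k drops first: 20 orders
  if 8:i drops first: 2 orders
heap linearizations: 22

22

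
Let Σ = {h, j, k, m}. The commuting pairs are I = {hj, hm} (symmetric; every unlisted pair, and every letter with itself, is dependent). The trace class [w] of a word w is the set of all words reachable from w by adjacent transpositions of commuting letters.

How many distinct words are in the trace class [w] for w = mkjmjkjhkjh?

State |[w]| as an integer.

4

#0=m has no predecessor
#1=k depends on [0:m]
#2=j depends on [1:k]
#3=m depends on [2:j]
#4=j depends on [3:m]
#5=k depends on [4:j]
#6=j depends on [5:k]
#7=h depends on [5:k]
#8=k depends on [6:j, 7:h]
#9=j depends on [8:k]
#10=h depends on [8:k]
sources: [0:m]
N(rest) = Σ N(rest − s) over sources s of rest; N(one piece) = 1:
  size 1 → [9]=1  [10]=1
  size 2 → [9,10]=2
  size 3 → [8,9,10]=2
  size 4 → [6,8,9,10]=2  [7,8,9,10]=2
  size 5 → [6,7,8,9,10]=4
  size 6 → [5,6,7,8,9,10]=4
  size 7 → [4,5,6,7,8,9,10]=4
  size 8 → [3,4,5,6,7,8,9,10]=4
  size 9 → [2,3,4,5,6,7,8,9,10]=4
  first=0(m) contributes 4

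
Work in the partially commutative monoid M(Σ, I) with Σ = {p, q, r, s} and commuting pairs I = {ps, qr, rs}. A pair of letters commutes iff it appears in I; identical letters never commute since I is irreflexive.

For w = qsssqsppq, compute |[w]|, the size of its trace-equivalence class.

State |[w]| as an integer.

#0=q has no predecessor
#1=s depends on [0:q]
#2=s depends on [1:s]
#3=s depends on [2:s]
#4=q depends on [3:s]
#5=s depends on [4:q]
#6=p depends on [4:q]
#7=p depends on [6:p]
#8=q depends on [5:s, 7:p]
sources: [0:q]
N(rest) = Σ N(rest − s) over sources s of rest; N(one piece) = 1:
  size 1 → [8]=1
  size 2 → [5,8]=1  [7,8]=1
  size 3 → [5,7,8]=2  [6,7,8]=1
  size 4 → [5,6,7,8]=3
  size 5 → [4,5,6,7,8]=3
  size 6 → [3,4,5,6,7,8]=3
  size 7 → [2,3,4,5,6,7,8]=3
  first=0(q) contributes 3

3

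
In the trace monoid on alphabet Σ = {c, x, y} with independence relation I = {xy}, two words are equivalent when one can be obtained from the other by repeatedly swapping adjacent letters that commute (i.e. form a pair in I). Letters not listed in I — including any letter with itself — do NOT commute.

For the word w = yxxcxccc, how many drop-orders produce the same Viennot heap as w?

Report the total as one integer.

drop 0:y onto floor
drop 1:x onto floor
drop 2:x onto {1:x}
drop 3:c onto {0:y, 2:x}
drop 4:x onto {3:c}
drop 5:c onto {4:x}
drop 6:c onto {5:c}
drop 7:c onto {6:c}
ground layer = {0:y, 1:x}
drop-orders for the pieces not yet dropped (sum over which currently-grounded one goes next):
  1 to go: {7} 1
  2 to go: {6,7} 1
  3 to go: {5,6,7} 1
  4 to go: {4,5,6,7} 1
  5 to go: {3,4,5,6,7} 1
  6 to go: {0,3,4,5,6,7} 1  {2,3,4,5,6,7} 1
  if 0:y drops first: 1 orders
  if 1:x drops first: 2 orders
heap linearizations: 3

3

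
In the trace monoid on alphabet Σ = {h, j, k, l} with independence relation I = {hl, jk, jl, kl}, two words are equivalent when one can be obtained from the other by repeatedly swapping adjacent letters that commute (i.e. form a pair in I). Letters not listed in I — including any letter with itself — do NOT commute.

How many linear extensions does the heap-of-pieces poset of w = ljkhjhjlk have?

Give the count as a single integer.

piece 0:l — minimal
piece 1:j — minimal
piece 2:k — minimal
piece 3:h rests on {1:j, 2:k}
piece 4:j rests on {3:h}
piece 5:h rests on {4:j}
piece 6:j rests on {5:h}
piece 7:l rests on {0:l}
piece 8:k rests on {5:h}
minimal pieces: {0:l, 1:j, 2:k}
ways to finish when only these pieces remain (= sum over removing one remaining piece with nothing left below it):
  1 left: {6}→1  {7}→1  {8}→1
  2 left: {0,7}→1  {6,7}→2  {6,8}→2  {7,8}→2
  3 left: {0,6,7}→3  {0,7,8}→3  {5,6,8}→2  {6,7,8}→6
  4 left: {0,6,7,8}→12  {4,5,6,8}→2  {5,6,7,8}→8
  5 left: {0,5,6,7,8}→20  {3,4,5,6,8}→2  {4,5,6,7,8}→10
  6 left: {0,4,5,6,7,8}→30  {1,3,4,5,6,8}→2  {2,3,4,5,6,8}→2  {3,4,5,6,7,8}→12
  7 left: {0,3,4,5,6,7,8}→42  {1,2,3,4,5,6,8}→4  {1,3,4,5,6,7,8}→14  {2,3,4,5,6,7,8}→14
  placing 0:l first → 32 extensions
  placing 1:j first → 56 extensions
  placing 2:k first → 56 extensions
total linear extensions = 144

144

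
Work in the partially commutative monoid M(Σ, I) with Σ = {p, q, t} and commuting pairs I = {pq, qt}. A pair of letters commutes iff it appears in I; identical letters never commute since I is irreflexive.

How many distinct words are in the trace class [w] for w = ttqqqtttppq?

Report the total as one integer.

drop 0:t onto floor
drop 1:t onto {0:t}
drop 2:q onto floor
drop 3:q onto {2:q}
drop 4:q onto {3:q}
drop 5:t onto {1:t}
drop 6:t onto {5:t}
drop 7:t onto {6:t}
drop 8:p onto {7:t}
drop 9:p onto {8:p}
drop 10:q onto {4:q}
ground layer = {0:t, 2:q}
drop-orders for the pieces not yet dropped (sum over which currently-grounded one goes next):
  1 to go: {9} 1  {10} 1
  2 to go: {4,10} 1  {8,9} 1  {9,10} 2
  3 to go: {3,4,10} 1  {4,9,10} 3  {7,8,9} 1  {8,9,10} 3
  4 to go: {2,3,4,10} 1  {3,4,9,10} 4  {4,8,9,10} 6  {6,7,8,9} 1  {7,8,9,10} 4
  5 to go: {2,3,4,9,10} 5  {3,4,8,9,10} 10  {4,7,8,9,10} 10  {5,6,7,8,9} 1  {6,7,8,9,10} 5
  6 to go: {1,5,6,7,8,9} 1  {2,3,4,8,9,10} 15  {3,4,7,8,9,10} 20  {4,6,7,8,9,10} 15  {5,6,7,8,9,10} 6
  7 to go: {0,1,5,6,7,8,9} 1  {1,5,6,7,8,9,10} 7  {2,3,4,7,8,9,10} 35  {3,4,6,7,8,9,10} 35  {4,5,6,7,8,9,10} 21
  8 to go: {0,1,5,6,7,8,9,10} 8  {1,4,5,6,7,8,9,10} 28  {2,3,4,6,7,8,9,10} 70  {3,4,5,6,7,8,9,10} 56
  9 to go: {0,1,4,5,6,7,8,9,10} 36  {1,3,4,5,6,7,8,9,10} 84  {2,3,4,5,6,7,8,9,10} 126
  if 0:t drops first: 210 orders
  if 2:q drops first: 120 orders
heap linearizations: 330

330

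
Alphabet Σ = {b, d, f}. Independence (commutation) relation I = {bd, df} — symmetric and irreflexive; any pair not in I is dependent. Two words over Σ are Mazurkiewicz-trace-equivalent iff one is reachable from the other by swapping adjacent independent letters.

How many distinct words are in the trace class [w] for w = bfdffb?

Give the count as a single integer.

piece 0:b — minimal
piece 1:f rests on {0:b}
piece 2:d — minimal
piece 3:f rests on {1:f}
piece 4:f rests on {3:f}
piece 5:b rests on {4:f}
minimal pieces: {0:b, 2:d}
ways to finish when only these pieces remain (= sum over removing one remaining piece with nothing left below it):
  1 left: {2}→1  {5}→1
  2 left: {2,5}→2  {4,5}→1
  3 left: {2,4,5}→3  {3,4,5}→1
  4 left: {1,3,4,5}→1  {2,3,4,5}→4
  placing 0:b first → 5 extensions
  placing 2:d first → 1 extensions
total linear extensions = 6

6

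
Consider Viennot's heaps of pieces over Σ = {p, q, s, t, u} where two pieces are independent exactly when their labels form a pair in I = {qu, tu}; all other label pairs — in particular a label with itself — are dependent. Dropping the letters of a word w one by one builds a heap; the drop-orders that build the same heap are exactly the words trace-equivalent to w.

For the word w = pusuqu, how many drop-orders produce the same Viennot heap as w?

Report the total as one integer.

3

0(p) covers ∅
1(u) covers 0:p
2(s) covers 1:u
3(u) covers 2:s
4(q) covers 2:s
5(u) covers 3:u
floor of heap: 0:p
completions by unplaced set U, small U first (add the entries for U minus each lowest piece of U):
  |U|=1: {4}:1  {5}:1
  |U|=2: {3,5}:1  {4,5}:2
  |U|=3: {3,4,5}:3
  |U|=4: {2,3,4,5}:3
  start at 0(p): 3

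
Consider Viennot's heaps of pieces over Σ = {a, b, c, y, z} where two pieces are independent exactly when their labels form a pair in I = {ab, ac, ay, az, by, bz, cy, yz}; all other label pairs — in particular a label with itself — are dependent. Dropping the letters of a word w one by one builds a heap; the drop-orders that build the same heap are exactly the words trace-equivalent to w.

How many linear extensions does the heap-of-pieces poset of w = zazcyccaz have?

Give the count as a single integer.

252

#0=z has no predecessor
#1=a has no predecessor
#2=z depends on [0:z]
#3=c depends on [2:z]
#4=y has no predecessor
#5=c depends on [3:c]
#6=c depends on [5:c]
#7=a depends on [1:a]
#8=z depends on [6:c]
sources: [0:z, 1:a, 4:y]
N(rest) = Σ N(rest − s) over sources s of rest; N(one piece) = 1:
  size 1 → [4]=1  [7]=1  [8]=1
  size 2 → [1,7]=1  [4,7]=2  [4,8]=2  [6,8]=1  [7,8]=2
  size 3 → [1,4,7]=3  [1,7,8]=3  [4,6,8]=3  [4,7,8]=6  [5,6,8]=1  [6,7,8]=3
  size 4 → [1,4,7,8]=12  [1,6,7,8]=6  [3,5,6,8]=1  [4,5,6,8]=4  [4,6,7,8]=12  [5,6,7,8]=4
  size 5 → [1,4,6,7,8]=30  [1,5,6,7,8]=10  [2,3,5,6,8]=1  [3,4,5,6,8]=5  [3,5,6,7,8]=5  [4,5,6,7,8]=20
  size 6 → [0,2,3,5,6,8]=1  [1,3,5,6,7,8]=15  [1,4,5,6,7,8]=60  [2,3,4,5,6,8]=6  [2,3,5,6,7,8]=6  [3,4,5,6,7,8]=30
  size 7 → [0,2,3,4,5,6,8]=7  [0,2,3,5,6,7,8]=7  [1,2,3,5,6,7,8]=21  [1,3,4,5,6,7,8]=105  [2,3,4,5,6,7,8]=42
  first=0(z) contributes 168
  first=1(a) contributes 56
  first=4(y) contributes 28
|[w]| = 252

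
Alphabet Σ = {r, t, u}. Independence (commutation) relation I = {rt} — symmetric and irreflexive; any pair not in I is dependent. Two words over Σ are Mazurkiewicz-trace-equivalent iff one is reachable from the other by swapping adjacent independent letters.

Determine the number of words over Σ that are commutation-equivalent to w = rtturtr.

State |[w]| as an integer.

9

piece 0:r — minimal
piece 1:t — minimal
piece 2:t rests on {1:t}
piece 3:u rests on {0:r, 2:t}
piece 4:r rests on {3:u}
piece 5:t rests on {3:u}
piece 6:r rests on {4:r}
minimal pieces: {0:r, 1:t}
ways to finish when only these pieces remain (= sum over removing one remaining piece with nothing left below it):
  1 left: {5}→1  {6}→1
  2 left: {4,6}→1  {5,6}→2
  3 left: {4,5,6}→3
  4 left: {3,4,5,6}→3
  5 left: {0,3,4,5,6}→3  {2,3,4,5,6}→3
  placing 0:r first → 3 extensions
  placing 1:t first → 6 extensions
total linear extensions = 9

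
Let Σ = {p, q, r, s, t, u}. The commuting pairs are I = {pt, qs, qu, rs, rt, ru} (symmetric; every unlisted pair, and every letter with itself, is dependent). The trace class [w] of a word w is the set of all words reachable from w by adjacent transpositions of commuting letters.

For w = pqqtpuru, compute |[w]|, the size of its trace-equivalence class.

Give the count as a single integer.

drop 0:p onto floor
drop 1:q onto {0:p}
drop 2:q onto {1:q}
drop 3:t onto {2:q}
drop 4:p onto {2:q}
drop 5:u onto {3:t, 4:p}
drop 6:r onto {4:p}
drop 7:u onto {5:u}
ground layer = {0:p}
drop-orders for the pieces not yet dropped (sum over which currently-grounded one goes next):
  1 to go: {6} 1  {7} 1
  2 to go: {5,7} 1  {6,7} 2
  3 to go: {3,5,7} 1  {5,6,7} 3
  4 to go: {3,5,6,7} 4  {4,5,6,7} 3
  5 to go: {3,4,5,6,7} 7
  6 to go: {2,3,4,5,6,7} 7
  if 0:p drops first: 7 orders

7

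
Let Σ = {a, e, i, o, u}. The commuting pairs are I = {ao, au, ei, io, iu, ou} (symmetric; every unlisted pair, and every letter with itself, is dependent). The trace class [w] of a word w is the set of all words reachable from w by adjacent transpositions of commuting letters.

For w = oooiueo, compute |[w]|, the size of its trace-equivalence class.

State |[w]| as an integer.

drop 0:o onto floor
drop 1:o onto {0:o}
drop 2:o onto {1:o}
drop 3:i onto floor
drop 4:u onto floor
drop 5:e onto {2:o, 4:u}
drop 6:o onto {5:e}
ground layer = {0:o, 3:i, 4:u}
drop-orders for the pieces not yet dropped (sum over which currently-grounded one goes next):
  1 to go: {3} 1  {6} 1
  2 to go: {3,6} 2  {5,6} 1
  3 to go: {2,5,6} 1  {3,5,6} 3  {4,5,6} 1
  4 to go: {1,2,5,6} 1  {2,3,5,6} 4  {2,4,5,6} 2  {3,4,5,6} 4
  5 to go: {0,1,2,5,6} 1  {1,2,3,5,6} 5  {1,2,4,5,6} 3  {2,3,4,5,6} 10
  if 0:o drops first: 18 orders
  if 3:i drops first: 4 orders
  if 4:u drops first: 6 orders
heap linearizations: 28

28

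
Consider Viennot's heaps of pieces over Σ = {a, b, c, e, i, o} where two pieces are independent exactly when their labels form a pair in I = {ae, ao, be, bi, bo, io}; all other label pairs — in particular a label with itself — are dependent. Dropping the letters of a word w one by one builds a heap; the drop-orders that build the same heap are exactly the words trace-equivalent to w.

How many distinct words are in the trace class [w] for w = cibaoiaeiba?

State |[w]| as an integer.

58

#0=c has no predecessor
#1=i depends on [0:c]
#2=b depends on [0:c]
#3=a depends on [1:i, 2:b]
#4=o depends on [0:c]
#5=i depends on [3:a]
#6=a depends on [5:i]
#7=e depends on [4:o, 5:i]
#8=i depends on [6:a, 7:e]
#9=b depends on [6:a]
#10=a depends on [8:i, 9:b]
sources: [0:c]
N(rest) = Σ N(rest − s) over sources s of rest; N(one piece) = 1:
  size 1 → [10]=1
  size 2 → [8,10]=1  [9,10]=1
  size 3 → [7,8,10]=1  [8,9,10]=2
  size 4 → [4,7,8,10]=1  [6,8,9,10]=2  [7,8,9,10]=3
  size 5 → [4,7,8,9,10]=4  [6,7,8,9,10]=5
  size 6 → [4,6,7,8,9,10]=9  [5,6,7,8,9,10]=5
  size 7 → [3,5,6,7,8,9,10]=5  [4,5,6,7,8,9,10]=14
  size 8 → [1,3,5,6,7,8,9,10]=5  [2,3,5,6,7,8,9,10]=5  [3,4,5,6,7,8,9,10]=19
  size 9 → [1,2,3,5,6,7,8,9,10]=10  [1,3,4,5,6,7,8,9,10]=24  [2,3,4,5,6,7,8,9,10]=24
  first=0(c) contributes 58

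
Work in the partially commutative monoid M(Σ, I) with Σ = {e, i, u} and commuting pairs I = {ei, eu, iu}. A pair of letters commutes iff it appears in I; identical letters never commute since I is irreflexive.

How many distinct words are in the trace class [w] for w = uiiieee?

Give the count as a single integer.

140

drop 0:u onto floor
drop 1:i onto floor
drop 2:i onto {1:i}
drop 3:i onto {2:i}
drop 4:e onto floor
drop 5:e onto {4:e}
drop 6:e onto {5:e}
ground layer = {0:u, 1:i, 4:e}
drop-orders for the pieces not yet dropped (sum over which currently-grounded one goes next):
  1 to go: {0} 1  {3} 1  {6} 1
  2 to go: {0,3} 2  {0,6} 2  {2,3} 1  {3,6} 2  {5,6} 1
  3 to go: {0,2,3} 3  {0,3,6} 6  {0,5,6} 3  {1,2,3} 1  {2,3,6} 3  {3,5,6} 3  {4,5,6} 1
  4 to go: {0,1,2,3} 4  {0,2,3,6} 12  {0,3,5,6} 12  {0,4,5,6} 4  {1,2,3,6} 4  {2,3,5,6} 6  {3,4,5,6} 4
  5 to go: {0,1,2,3,6} 20  {0,2,3,5,6} 30  {0,3,4,5,6} 20  {1,2,3,5,6} 10  {2,3,4,5,6} 10
  if 0:u drops first: 20 orders
  if 1:i drops first: 60 orders
  if 4:e drops first: 60 orders
heap linearizations: 140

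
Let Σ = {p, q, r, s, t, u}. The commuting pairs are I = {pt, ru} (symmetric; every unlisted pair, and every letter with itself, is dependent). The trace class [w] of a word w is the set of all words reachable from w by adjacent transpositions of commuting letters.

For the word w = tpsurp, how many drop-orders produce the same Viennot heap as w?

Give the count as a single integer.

0(t) covers ∅
1(p) covers ∅
2(s) covers 0:t, 1:p
3(u) covers 2:s
4(r) covers 2:s
5(p) covers 3:u, 4:r
floor of heap: 0:t, 1:p
completions by unplaced set U, small U first (add the entries for U minus each lowest piece of U):
  |U|=1: {5}:1
  |U|=2: {3,5}:1  {4,5}:1
  |U|=3: {3,4,5}:2
  |U|=4: {2,3,4,5}:2
  start at 0(t): 2
  start at 1(p): 2
sum over floor = 4

4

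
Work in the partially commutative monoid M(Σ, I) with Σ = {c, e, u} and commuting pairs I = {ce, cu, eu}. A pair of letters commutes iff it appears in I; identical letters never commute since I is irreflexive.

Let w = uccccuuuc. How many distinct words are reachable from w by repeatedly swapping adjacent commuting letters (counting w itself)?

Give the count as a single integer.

0(u) covers ∅
1(c) covers ∅
2(c) covers 1:c
3(c) covers 2:c
4(c) covers 3:c
5(u) covers 0:u
6(u) covers 5:u
7(u) covers 6:u
8(c) covers 4:c
floor of heap: 0:u, 1:c
completions by unplaced set U, small U first (add the entries for U minus each lowest piece of U):
  |U|=1: {7}:1  {8}:1
  |U|=2: {4,8}:1  {6,7}:1  {7,8}:2
  |U|=3: {3,4,8}:1  {4,7,8}:3  {5,6,7}:1  {6,7,8}:3
  |U|=4: {0,5,6,7}:1  {2,3,4,8}:1  {3,4,7,8}:4  {4,6,7,8}:6  {5,6,7,8}:4
  |U|=5: {0,5,6,7,8}:5  {1,2,3,4,8}:1  {2,3,4,7,8}:5  {3,4,6,7,8}:10  {4,5,6,7,8}:10
  |U|=6: {0,4,5,6,7,8}:15  {1,2,3,4,7,8}:6  {2,3,4,6,7,8}:15  {3,4,5,6,7,8}:20
  |U|=7: {0,3,4,5,6,7,8}:35  {1,2,3,4,6,7,8}:21  {2,3,4,5,6,7,8}:35
  start at 0(u): 56
  start at 1(c): 70
sum over floor = 126

126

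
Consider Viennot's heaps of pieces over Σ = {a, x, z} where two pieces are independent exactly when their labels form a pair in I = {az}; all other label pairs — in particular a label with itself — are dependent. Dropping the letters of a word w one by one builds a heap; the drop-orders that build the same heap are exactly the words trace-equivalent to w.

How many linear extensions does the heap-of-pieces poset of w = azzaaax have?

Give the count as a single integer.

piece 0:a — minimal
piece 1:z — minimal
piece 2:z rests on {1:z}
piece 3:a rests on {0:a}
piece 4:a rests on {3:a}
piece 5:a rests on {4:a}
piece 6:x rests on {2:z, 5:a}
minimal pieces: {0:a, 1:z}
ways to finish when only these pieces remain (= sum over removing one remaining piece with nothing left below it):
  1 left: {6}→1
  2 left: {2,6}→1  {5,6}→1
  3 left: {1,2,6}→1  {2,5,6}→2  {4,5,6}→1
  4 left: {1,2,5,6}→3  {2,4,5,6}→3  {3,4,5,6}→1
  5 left: {0,3,4,5,6}→1  {1,2,4,5,6}→6  {2,3,4,5,6}→4
  placing 0:a first → 10 extensions
  placing 1:z first → 5 extensions
total linear extensions = 15

15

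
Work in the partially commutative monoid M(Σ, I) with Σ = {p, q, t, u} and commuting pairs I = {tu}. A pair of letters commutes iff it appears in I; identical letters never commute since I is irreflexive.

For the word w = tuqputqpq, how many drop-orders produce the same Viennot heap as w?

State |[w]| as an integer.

drop 0:t onto floor
drop 1:u onto floor
drop 2:q onto {0:t, 1:u}
drop 3:p onto {2:q}
drop 4:u onto {3:p}
drop 5:t onto {3:p}
drop 6:q onto {4:u, 5:t}
drop 7:p onto {6:q}
drop 8:q onto {7:p}
ground layer = {0:t, 1:u}
drop-orders for the pieces not yet dropped (sum over which currently-grounded one goes next):
  1 to go: {8} 1
  2 to go: {7,8} 1
  3 to go: {6,7,8} 1
  4 to go: {4,6,7,8} 1  {5,6,7,8} 1
  5 to go: {4,5,6,7,8} 2
  6 to go: {3,4,5,6,7,8} 2
  7 to go: {2,3,4,5,6,7,8} 2
  if 0:t drops first: 2 orders
  if 1:u drops first: 2 orders
heap linearizations: 4

4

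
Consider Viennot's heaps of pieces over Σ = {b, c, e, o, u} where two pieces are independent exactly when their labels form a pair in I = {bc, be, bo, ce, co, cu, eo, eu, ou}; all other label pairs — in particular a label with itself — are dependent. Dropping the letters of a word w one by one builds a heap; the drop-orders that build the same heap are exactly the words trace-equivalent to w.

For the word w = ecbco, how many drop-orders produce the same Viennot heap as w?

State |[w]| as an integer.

drop 0:e onto floor
drop 1:c onto floor
drop 2:b onto floor
drop 3:c onto {1:c}
drop 4:o onto floor
ground layer = {0:e, 1:c, 2:b, 4:o}
drop-orders for the pieces not yet dropped (sum over which currently-grounded one goes next):
  1 to go: {0} 1  {2} 1  {3} 1  {4} 1
  2 to go: {0,2} 2  {0,3} 2  {0,4} 2  {1,3} 1  {2,3} 2  {2,4} 2  {3,4} 2
  3 to go: {0,1,3} 3  {0,2,3} 6  {0,2,4} 6  {0,3,4} 6  {1,2,3} 3  {1,3,4} 3  {2,3,4} 6
  if 0:e drops first: 12 orders
  if 1:c drops first: 24 orders
  if 2:b drops first: 12 orders
  if 4:o drops first: 12 orders
heap linearizations: 60

60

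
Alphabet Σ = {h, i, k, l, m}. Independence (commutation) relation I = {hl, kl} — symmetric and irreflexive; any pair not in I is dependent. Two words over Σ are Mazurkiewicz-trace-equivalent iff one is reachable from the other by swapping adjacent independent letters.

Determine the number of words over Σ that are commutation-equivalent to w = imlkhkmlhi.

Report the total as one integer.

piece 0:i — minimal
piece 1:m rests on {0:i}
piece 2:l rests on {1:m}
piece 3:k rests on {1:m}
piece 4:h rests on {3:k}
piece 5:k rests on {4:h}
piece 6:m rests on {2:l, 5:k}
piece 7:l rests on {6:m}
piece 8:h rests on {6:m}
piece 9:i rests on {7:l, 8:h}
minimal pieces: {0:i}
ways to finish when only these pieces remain (= sum over removing one remaining piece with nothing left below it):
  1 left: {9}→1
  2 left: {7,9}→1  {8,9}→1
  3 left: {7,8,9}→2
  4 left: {6,7,8,9}→2
  5 left: {2,6,7,8,9}→2  {5,6,7,8,9}→2
  6 left: {2,5,6,7,8,9}→4  {4,5,6,7,8,9}→2
  7 left: {2,4,5,6,7,8,9}→6  {3,4,5,6,7,8,9}→2
  8 left: {2,3,4,5,6,7,8,9}→8
  placing 0:i first → 8 extensions

8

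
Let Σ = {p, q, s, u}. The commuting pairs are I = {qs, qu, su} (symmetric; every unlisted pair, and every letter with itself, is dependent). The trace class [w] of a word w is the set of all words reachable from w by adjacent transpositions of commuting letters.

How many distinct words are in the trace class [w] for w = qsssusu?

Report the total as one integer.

0(q) covers ∅
1(s) covers ∅
2(s) covers 1:s
3(s) covers 2:s
4(u) covers ∅
5(s) covers 3:s
6(u) covers 4:u
floor of heap: 0:q, 1:s, 4:u
completions by unplaced set U, small U first (add the entries for U minus each lowest piece of U):
  |U|=1: {0}:1  {5}:1  {6}:1
  |U|=2: {0,5}:2  {0,6}:2  {3,5}:1  {4,6}:1  {5,6}:2
  |U|=3: {0,3,5}:3  {0,4,6}:3  {0,5,6}:6  {2,3,5}:1  {3,5,6}:3  {4,5,6}:3
  |U|=4: {0,2,3,5}:4  {0,3,5,6}:12  {0,4,5,6}:12  {1,2,3,5}:1  {2,3,5,6}:4  {3,4,5,6}:6
  |U|=5: {0,1,2,3,5}:5  {0,2,3,5,6}:20  {0,3,4,5,6}:30  {1,2,3,5,6}:5  {2,3,4,5,6}:10
  start at 0(q): 15
  start at 1(s): 60
  start at 4(u): 30
sum over floor = 105

105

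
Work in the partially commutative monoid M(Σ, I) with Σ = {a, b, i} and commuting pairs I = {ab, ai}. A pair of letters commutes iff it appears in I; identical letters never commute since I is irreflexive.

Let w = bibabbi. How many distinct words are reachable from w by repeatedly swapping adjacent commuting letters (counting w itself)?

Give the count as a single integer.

piece 0:b — minimal
piece 1:i rests on {0:b}
piece 2:b rests on {1:i}
piece 3:a — minimal
piece 4:b rests on {2:b}
piece 5:b rests on {4:b}
piece 6:i rests on {5:b}
minimal pieces: {0:b, 3:a}
ways to finish when only these pieces remain (= sum over removing one remaining piece with nothing left below it):
  1 left: {3}→1  {6}→1
  2 left: {3,6}→2  {5,6}→1
  3 left: {3,5,6}→3  {4,5,6}→1
  4 left: {2,4,5,6}→1  {3,4,5,6}→4
  5 left: {1,2,4,5,6}→1  {2,3,4,5,6}→5
  placing 0:b first → 6 extensions
  placing 3:a first → 1 extensions
total linear extensions = 7

7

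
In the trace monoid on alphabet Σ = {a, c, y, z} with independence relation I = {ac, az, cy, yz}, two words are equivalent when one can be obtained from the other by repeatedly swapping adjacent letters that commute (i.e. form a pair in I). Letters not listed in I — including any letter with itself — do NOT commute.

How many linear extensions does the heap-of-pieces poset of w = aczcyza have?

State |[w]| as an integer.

35

drop 0:a onto floor
drop 1:c onto floor
drop 2:z onto {1:c}
drop 3:c onto {2:z}
drop 4:y onto {0:a}
drop 5:z onto {3:c}
drop 6:a onto {4:y}
ground layer = {0:a, 1:c}
drop-orders for the pieces not yet dropped (sum over which currently-grounded one goes next):
  1 to go: {5} 1  {6} 1
  2 to go: {3,5} 1  {4,6} 1  {5,6} 2
  3 to go: {0,4,6} 1  {2,3,5} 1  {3,5,6} 3  {4,5,6} 3
  4 to go: {0,4,5,6} 4  {1,2,3,5} 1  {2,3,5,6} 4  {3,4,5,6} 6
  5 to go: {0,3,4,5,6} 10  {1,2,3,5,6} 5  {2,3,4,5,6} 10
  if 0:a drops first: 15 orders
  if 1:c drops first: 20 orders
heap linearizations: 35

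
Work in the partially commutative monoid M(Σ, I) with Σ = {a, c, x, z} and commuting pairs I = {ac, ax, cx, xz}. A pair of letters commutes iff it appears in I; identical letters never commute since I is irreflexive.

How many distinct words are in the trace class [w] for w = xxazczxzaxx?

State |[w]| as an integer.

0(x) covers ∅
1(x) covers 0:x
2(a) covers ∅
3(z) covers 2:a
4(c) covers 3:z
5(z) covers 4:c
6(x) covers 1:x
7(z) covers 5:z
8(a) covers 7:z
9(x) covers 6:x
10(x) covers 9:x
floor of heap: 0:x, 2:a
completions by unplaced set U, small U first (add the entries for U minus each lowest piece of U):
  |U|=1: {8}:1  {10}:1
  |U|=2: {7,8}:1  {8,10}:2  {9,10}:1
  |U|=3: {5,7,8}:1  {6,9,10}:1  {7,8,10}:3  {8,9,10}:3
  |U|=4: {1,6,9,10}:1  {4,5,7,8}:1  {5,7,8,10}:4  {6,8,9,10}:4  {7,8,9,10}:6
  |U|=5: {0,1,6,9,10}:1  {1,6,8,9,10}:5  {3,4,5,7,8}:1  {4,5,7,8,10}:5  {5,7,8,9,10}:10  {6,7,8,9,10}:10
  |U|=6: {0,1,6,8,9,10}:6  {1,6,7,8,9,10}:15  {2,3,4,5,7,8}:1  {3,4,5,7,8,10}:6  {4,5,7,8,9,10}:15  {5,6,7,8,9,10}:20
  |U|=7: {0,1,6,7,8,9,10}:21  {1,5,6,7,8,9,10}:35  {2,3,4,5,7,8,10}:7  {3,4,5,7,8,9,10}:21  {4,5,6,7,8,9,10}:35
  |U|=8: {0,1,5,6,7,8,9,10}:56  {1,4,5,6,7,8,9,10}:70  {2,3,4,5,7,8,9,10}:28  {3,4,5,6,7,8,9,10}:56
  |U|=9: {0,1,4,5,6,7,8,9,10}:126  {1,3,4,5,6,7,8,9,10}:126  {2,3,4,5,6,7,8,9,10}:84
  start at 0(x): 210
  start at 2(a): 252
sum over floor = 462

462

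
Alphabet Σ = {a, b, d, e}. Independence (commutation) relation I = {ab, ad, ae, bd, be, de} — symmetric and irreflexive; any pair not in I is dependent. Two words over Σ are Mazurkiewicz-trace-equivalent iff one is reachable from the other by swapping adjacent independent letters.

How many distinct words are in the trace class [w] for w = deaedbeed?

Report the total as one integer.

drop 0:d onto floor
drop 1:e onto floor
drop 2:a onto floor
drop 3:e onto {1:e}
drop 4:d onto {0:d}
drop 5:b onto floor
drop 6:e onto {3:e}
drop 7:e onto {6:e}
drop 8:d onto {4:d}
ground layer = {0:d, 1:e, 2:a, 5:b}
drop-orders for the pieces not yet dropped (sum over which currently-grounded one goes next):
  1 to go: {2} 1  {5} 1  {7} 1  {8} 1
  2 to go: {2,5} 2  {2,7} 2  {2,8} 2  {4,8} 1  {5,7} 2  {5,8} 2  {6,7} 1  {7,8} 2
  3 to go: {0,4,8} 1  {2,4,8} 3  {2,5,7} 6  {2,5,8} 6  {2,6,7} 3  {2,7,8} 6  {3,6,7} 1  {4,5,8} 3  {4,7,8} 3  {5,6,7} 3  {5,7,8} 6  {6,7,8} 3
  4 to go: {0,2,4,8} 4  {0,4,5,8} 4  {0,4,7,8} 4  {1,3,6,7} 1  {2,3,6,7} 4  {2,4,5,8} 12  {2,4,7,8} 12  {2,5,6,7} 12  {2,5,7,8} 24  {2,6,7,8} 12  {3,5,6,7} 4  {3,6,7,8} 4  {4,5,7,8} 12  {4,6,7,8} 6  {5,6,7,8} 12
  5 to go: {0,2,4,5,8} 20  {0,2,4,7,8} 20  {0,4,5,7,8} 20  {0,4,6,7,8} 10  {1,2,3,6,7} 5  {1,3,5,6,7} 5  {1,3,6,7,8} 5  {2,3,5,6,7} 20  {2,3,6,7,8} 20  {2,4,5,7,8} 60  {2,4,6,7,8} 30  {2,5,6,7,8} 60  {3,4,6,7,8} 10  {3,5,6,7,8} 20  {4,5,6,7,8} 30
  6 to go: {0,2,4,5,7,8} 120  {0,2,4,6,7,8} 60  {0,3,4,6,7,8} 20  {0,4,5,6,7,8} 60  {1,2,3,5,6,7} 30  {1,2,3,6,7,8} 30  {1,3,4,6,7,8} 15  {1,3,5,6,7,8} 30  {2,3,4,6,7,8} 60  {2,3,5,6,7,8} 120  {2,4,5,6,7,8} 180  {3,4,5,6,7,8} 60
  7 to go: {0,1,3,4,6,7,8} 35  {0,2,3,4,6,7,8} 140  {0,2,4,5,6,7,8} 420  {0,3,4,5,6,7,8} 140  {1,2,3,4,6,7,8} 105  {1,2,3,5,6,7,8} 210  {1,3,4,5,6,7,8} 105  {2,3,4,5,6,7,8} 420
  if 0:d drops first: 840 orders
  if 1:e drops first: 1120 orders
  if 2:a drops first: 280 orders
  if 5:b drops first: 280 orders
heap linearizations: 2520

2520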